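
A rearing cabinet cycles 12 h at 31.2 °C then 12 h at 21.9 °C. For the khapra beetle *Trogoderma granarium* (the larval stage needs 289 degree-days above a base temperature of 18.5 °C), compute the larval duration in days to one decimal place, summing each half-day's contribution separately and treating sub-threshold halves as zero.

Day half: max(0, 31.2 − 18.5) × 0.5 = 12.7 × 0.5 = 6.35 DD.
Night half: max(0, 21.9 − 18.5) × 0.5 = 3.4 × 0.5 = 1.70 DD.
Per 24 h: 8.05 DD/day.
Duration = 289 / 8.05 = 35.901 ≈ 35.9 days.

35.9 days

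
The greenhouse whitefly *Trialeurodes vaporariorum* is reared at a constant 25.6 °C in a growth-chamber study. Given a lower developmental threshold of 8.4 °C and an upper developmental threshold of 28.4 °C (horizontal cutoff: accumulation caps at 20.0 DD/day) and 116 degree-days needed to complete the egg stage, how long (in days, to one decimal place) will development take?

6.7 days

Daily accumulation = 25.6 − 8.4 = 17.2 DD/day.
Duration = 116 / 17.2 = 6.744 ≈ 6.7 days.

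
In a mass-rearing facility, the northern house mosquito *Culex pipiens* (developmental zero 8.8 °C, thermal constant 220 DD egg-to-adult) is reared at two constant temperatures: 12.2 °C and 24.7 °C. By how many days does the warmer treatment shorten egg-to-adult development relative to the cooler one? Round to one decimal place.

At 12.2 °C: 220 / (12.2 − 8.8) = 220 / 3.4 = 64.706 d.
At 24.7 °C: 220 / (24.7 − 8.8) = 220 / 15.9 = 13.836 d.
Difference = |64.706 − 13.836| = 50.869 ≈ 50.9 days.

50.9 days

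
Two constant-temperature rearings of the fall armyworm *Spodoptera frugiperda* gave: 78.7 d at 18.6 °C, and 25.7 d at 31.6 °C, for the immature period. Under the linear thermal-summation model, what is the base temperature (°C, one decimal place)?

Linear rate model ⇒ the product D·(T − T_b) is constant across temperatures.
78.7·(18.6 − T_b) = 25.7·(31.6 − T_b)
T_b = (78.7·18.6 − 25.7·31.6) / (78.7 − 25.7) = 651.70 / 53.0 = 12.296 °C ≈ 12.3 °C.

12.3 °C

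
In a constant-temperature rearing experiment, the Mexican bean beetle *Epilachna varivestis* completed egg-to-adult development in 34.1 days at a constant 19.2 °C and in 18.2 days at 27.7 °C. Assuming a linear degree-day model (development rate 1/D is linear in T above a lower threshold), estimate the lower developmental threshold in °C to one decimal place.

Equal thermal constants: D₁(T₁ − T_b) = D₂(T₂ − T_b).
34.1·(19.2 − T_b) = 18.2·(27.7 − T_b)
T_b = (34.1·19.2 − 18.2·27.7) / (34.1 − 18.2) = 150.58 / 15.9 = 9.470 °C ≈ 9.5 °C.

9.5 °C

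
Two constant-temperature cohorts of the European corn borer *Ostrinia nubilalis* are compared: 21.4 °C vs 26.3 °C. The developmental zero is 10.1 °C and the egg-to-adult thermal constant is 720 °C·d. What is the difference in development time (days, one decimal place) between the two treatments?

At 21.4 °C: 720 / (21.4 − 10.1) = 720 / 11.3 = 63.717 d.
At 26.3 °C: 720 / (26.3 − 10.1) = 720 / 16.2 = 44.444 d.
Difference = |63.717 − 44.444| = 19.272 ≈ 19.3 days.

19.3 days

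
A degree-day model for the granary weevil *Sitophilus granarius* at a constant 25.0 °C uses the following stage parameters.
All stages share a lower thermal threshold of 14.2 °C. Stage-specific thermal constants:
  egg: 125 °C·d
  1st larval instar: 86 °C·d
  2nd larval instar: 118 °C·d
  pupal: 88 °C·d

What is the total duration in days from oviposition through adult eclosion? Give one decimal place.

38.6 days

Daily accumulation at 25.0 °C = 25.0 − 14.2 = 10.8 DD/day.
Total K = 125 + 86 + 118 + 88 = 417 DD.
Total duration = 417 / 10.8 = 38.611 ≈ 38.6 days.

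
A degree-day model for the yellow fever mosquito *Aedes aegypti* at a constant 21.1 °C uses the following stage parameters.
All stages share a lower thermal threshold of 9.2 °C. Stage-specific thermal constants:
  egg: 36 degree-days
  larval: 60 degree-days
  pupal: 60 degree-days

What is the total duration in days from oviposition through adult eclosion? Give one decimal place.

13.1 days

Daily accumulation at 21.1 °C = 21.1 − 9.2 = 11.9 DD/day.
Total K = 36 + 60 + 60 = 156 DD.
Total duration = 156 / 11.9 = 13.109 ≈ 13.1 days.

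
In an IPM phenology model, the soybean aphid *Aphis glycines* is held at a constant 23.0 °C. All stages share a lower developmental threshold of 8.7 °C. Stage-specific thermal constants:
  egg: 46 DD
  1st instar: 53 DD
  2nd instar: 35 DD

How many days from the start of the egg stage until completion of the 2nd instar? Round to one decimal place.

Daily accumulation at 23.0 °C = 23.0 − 8.7 = 14.3 DD/day.
Total K = 46 + 53 + 35 = 134 DD.
Total duration = 134 / 14.3 = 9.371 ≈ 9.4 days.

9.4 days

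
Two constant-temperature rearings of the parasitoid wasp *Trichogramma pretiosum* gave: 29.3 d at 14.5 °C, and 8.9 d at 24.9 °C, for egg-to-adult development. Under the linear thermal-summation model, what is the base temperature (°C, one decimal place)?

Under the model K = D·(T − T_b), so D₁·(T₁ − T_b) = D₂·(T₂ − T_b).
29.3·(14.5 − T_b) = 8.9·(24.9 − T_b)
T_b = (29.3·14.5 − 8.9·24.9) / (29.3 − 8.9) = 203.24 / 20.4 = 9.963 °C ≈ 10.0 °C.

10.0 °C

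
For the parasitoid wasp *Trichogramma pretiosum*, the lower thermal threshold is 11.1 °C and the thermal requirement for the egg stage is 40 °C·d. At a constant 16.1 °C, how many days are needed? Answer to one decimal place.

8.0 days

Daily accumulation = 16.1 − 11.1 = 5.0 DD/day.
Duration = 40 / 5.0 = 8.000 ≈ 8.0 days.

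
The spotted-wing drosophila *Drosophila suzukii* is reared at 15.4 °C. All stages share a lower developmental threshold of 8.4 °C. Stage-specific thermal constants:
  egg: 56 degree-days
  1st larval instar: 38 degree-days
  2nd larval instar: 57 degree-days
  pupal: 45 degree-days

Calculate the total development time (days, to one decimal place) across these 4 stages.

28.0 days

Daily accumulation at 15.4 °C = 15.4 − 8.4 = 7.0 DD/day.
Total K = 56 + 38 + 57 + 45 = 196 DD.
Total duration = 196 / 7.0 = 28.000 ≈ 28.0 days.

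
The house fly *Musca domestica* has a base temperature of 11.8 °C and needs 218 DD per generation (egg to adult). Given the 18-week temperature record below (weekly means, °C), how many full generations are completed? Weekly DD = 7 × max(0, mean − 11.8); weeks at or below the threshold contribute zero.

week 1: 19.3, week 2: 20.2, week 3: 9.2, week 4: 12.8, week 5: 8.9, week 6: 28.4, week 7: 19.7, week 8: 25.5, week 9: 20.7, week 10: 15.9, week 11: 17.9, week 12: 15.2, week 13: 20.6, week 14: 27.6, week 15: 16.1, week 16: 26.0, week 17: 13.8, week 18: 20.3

4 generations

Weekly DD (7 × max(0, T̄ − 11.8)): 52.5, 58.8, 0.0, 7.0, 0.0, 116.2, 55.3, 95.9, 62.3, 28.7, 42.7, 23.8, 61.6, 110.6, 30.1, 99.4, 14.0, 59.5.
Season total = 918.4 DD.
Complete generations = ⌊918.4 / 218⌋ = 4.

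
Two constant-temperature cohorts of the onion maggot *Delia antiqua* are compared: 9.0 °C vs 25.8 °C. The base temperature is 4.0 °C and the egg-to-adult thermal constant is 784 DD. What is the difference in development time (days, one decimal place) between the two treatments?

At 9.0 °C: 784 / (9.0 − 4.0) = 784 / 5.0 = 156.800 d.
At 25.8 °C: 784 / (25.8 − 4.0) = 784 / 21.8 = 35.963 d.
Difference = |156.800 − 35.963| = 120.837 ≈ 120.8 days.

120.8 days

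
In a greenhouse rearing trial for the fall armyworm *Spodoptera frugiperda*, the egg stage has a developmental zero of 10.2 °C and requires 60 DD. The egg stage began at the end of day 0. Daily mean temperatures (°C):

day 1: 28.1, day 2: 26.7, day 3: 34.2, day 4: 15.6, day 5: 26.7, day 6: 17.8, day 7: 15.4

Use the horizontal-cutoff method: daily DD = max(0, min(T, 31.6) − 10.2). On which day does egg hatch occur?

Daily DD above 10.2 °C (capped at 21.4): 17.9, 16.5, 21.4, 5.4, 16.5, 7.6, 5.2.
Cumulative: 17.9, 34.4, 55.8, 61.2, 77.7, 85.3, 90.5.
The total first reaches 60 DD on day 4.

day 4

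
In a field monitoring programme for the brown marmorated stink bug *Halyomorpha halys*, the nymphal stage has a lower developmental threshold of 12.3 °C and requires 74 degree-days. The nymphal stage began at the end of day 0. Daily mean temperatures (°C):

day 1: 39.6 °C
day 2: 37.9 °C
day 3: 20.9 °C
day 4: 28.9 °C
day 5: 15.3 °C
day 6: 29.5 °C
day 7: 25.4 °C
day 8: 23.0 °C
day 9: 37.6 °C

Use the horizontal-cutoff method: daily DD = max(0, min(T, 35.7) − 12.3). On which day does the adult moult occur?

Daily DD above 12.3 °C (capped at 23.4): 23.4, 23.4, 8.6, 16.6, 3.0, 17.2, 13.1, 10.7, 23.4.
Cumulative: 23.4, 46.8, 55.4, 72.0, 75.0, 92.2, 105.3, 116.0, 139.4.
The total first reaches 74 DD on day 5.

day 5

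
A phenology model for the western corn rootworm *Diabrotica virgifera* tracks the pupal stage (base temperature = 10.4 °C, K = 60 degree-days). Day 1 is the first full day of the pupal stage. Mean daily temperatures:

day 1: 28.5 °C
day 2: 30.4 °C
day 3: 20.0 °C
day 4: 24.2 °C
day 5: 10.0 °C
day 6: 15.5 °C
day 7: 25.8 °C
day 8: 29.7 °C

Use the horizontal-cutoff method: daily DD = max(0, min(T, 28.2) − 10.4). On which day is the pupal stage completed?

day 6

Daily DD above 10.4 °C (capped at 17.8): 17.8, 17.8, 9.6, 13.8, 0.0, 5.1, 15.4, 17.8.
Cumulative: 17.8, 35.6, 45.2, 59.0, 59.0, 64.1, 79.5, 97.3.
The total first reaches 60 DD on day 6.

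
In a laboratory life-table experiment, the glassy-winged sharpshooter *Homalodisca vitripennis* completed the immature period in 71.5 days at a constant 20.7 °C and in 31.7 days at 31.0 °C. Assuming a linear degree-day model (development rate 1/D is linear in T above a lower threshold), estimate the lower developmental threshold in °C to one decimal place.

Equal thermal constants: D₁(T₁ − T_b) = D₂(T₂ − T_b).
71.5·(20.7 − T_b) = 31.7·(31.0 − T_b)
T_b = (71.5·20.7 − 31.7·31.0) / (71.5 − 31.7) = 497.35 / 39.8 = 12.496 °C ≈ 12.5 °C.

12.5 °C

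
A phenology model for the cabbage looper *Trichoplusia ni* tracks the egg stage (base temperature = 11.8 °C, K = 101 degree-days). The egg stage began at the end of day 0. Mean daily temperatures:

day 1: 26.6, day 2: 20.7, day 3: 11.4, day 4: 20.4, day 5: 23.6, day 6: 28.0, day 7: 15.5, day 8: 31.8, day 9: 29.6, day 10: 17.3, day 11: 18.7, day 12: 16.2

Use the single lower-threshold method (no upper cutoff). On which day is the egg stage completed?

Daily DD above 11.8 °C: 14.8, 8.9, 0.0, 8.6, 11.8, 16.2, 3.7, 20.0, 17.8, 5.5, 6.9, 4.4.
Cumulative: 14.8, 23.7, 23.7, 32.3, 44.1, 60.3, 64.0, 84.0, 101.8, 107.3, 114.2, 118.6.
The total first reaches 101 DD on day 9.

day 9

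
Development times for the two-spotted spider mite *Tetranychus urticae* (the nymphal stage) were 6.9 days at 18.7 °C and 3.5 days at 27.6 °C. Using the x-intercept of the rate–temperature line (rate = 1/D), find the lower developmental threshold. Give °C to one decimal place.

9.5 °C

Linear rate model ⇒ the product D·(T − T_b) is constant across temperatures.
6.9·(18.7 − T_b) = 3.5·(27.6 − T_b)
T_b = (6.9·18.7 − 3.5·27.6) / (6.9 − 3.5) = 32.43 / 3.4 = 9.538 °C ≈ 9.5 °C.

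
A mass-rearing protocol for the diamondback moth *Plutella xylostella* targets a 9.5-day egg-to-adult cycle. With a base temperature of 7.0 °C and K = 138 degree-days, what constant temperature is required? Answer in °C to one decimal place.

21.5 °C

Required daily accumulation = 138 / 9.5 = 14.526 DD/day.
T = T_base + 14.526 = 7.0 + 14.526 = 21.526 ≈ 21.5 °C.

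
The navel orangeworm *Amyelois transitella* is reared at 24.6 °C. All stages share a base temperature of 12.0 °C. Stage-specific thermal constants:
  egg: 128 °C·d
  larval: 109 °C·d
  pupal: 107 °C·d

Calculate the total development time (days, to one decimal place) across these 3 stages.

27.3 days

Daily accumulation at 24.6 °C = 24.6 − 12.0 = 12.6 DD/day.
Total K = 128 + 109 + 107 = 344 DD.
Total duration = 344 / 12.6 = 27.302 ≈ 27.3 days.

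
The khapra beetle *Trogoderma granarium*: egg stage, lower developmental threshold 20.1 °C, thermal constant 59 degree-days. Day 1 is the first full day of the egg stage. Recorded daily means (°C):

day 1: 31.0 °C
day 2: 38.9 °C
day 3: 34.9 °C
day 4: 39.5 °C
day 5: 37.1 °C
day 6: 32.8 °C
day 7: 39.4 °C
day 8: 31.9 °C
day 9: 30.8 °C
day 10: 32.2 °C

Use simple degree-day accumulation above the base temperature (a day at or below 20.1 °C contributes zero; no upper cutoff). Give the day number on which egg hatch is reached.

Daily DD above 20.1 °C: 10.9, 18.8, 14.8, 19.4, 17.0, 12.7, 19.3, 11.8, 10.7, 12.1.
Cumulative: 10.9, 29.7, 44.5, 63.9, 80.9, 93.6, 112.9, 124.7, 135.4, 147.5.
The total first reaches 59 DD on day 4.

day 4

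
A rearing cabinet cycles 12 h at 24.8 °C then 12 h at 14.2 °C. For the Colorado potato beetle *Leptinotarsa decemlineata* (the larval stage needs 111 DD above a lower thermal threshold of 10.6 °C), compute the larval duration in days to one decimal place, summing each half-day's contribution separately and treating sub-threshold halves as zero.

Day half: max(0, 24.8 − 10.6) × 0.5 = 14.2 × 0.5 = 7.10 DD.
Night half: max(0, 14.2 − 10.6) × 0.5 = 3.6 × 0.5 = 1.80 DD.
Per 24 h: 8.90 DD/day.
Duration = 111 / 8.90 = 12.472 ≈ 12.5 days.

12.5 days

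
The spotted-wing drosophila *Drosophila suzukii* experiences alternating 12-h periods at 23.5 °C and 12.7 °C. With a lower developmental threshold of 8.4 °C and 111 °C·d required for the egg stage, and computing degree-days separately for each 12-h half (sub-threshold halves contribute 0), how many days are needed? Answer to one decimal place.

11.4 days

Day half: max(0, 23.5 − 8.4) × 0.5 = 15.1 × 0.5 = 7.55 DD.
Night half: max(0, 12.7 − 8.4) × 0.5 = 4.3 × 0.5 = 2.15 DD.
Per 24 h: 9.70 DD/day.
Duration = 111 / 9.70 = 11.443 ≈ 11.4 days.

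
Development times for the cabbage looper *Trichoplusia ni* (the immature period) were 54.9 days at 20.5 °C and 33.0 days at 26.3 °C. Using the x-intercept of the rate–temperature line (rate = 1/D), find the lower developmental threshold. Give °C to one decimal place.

11.8 °C

Linear rate model ⇒ the product D·(T − T_b) is constant across temperatures.
54.9·(20.5 − T_b) = 33.0·(26.3 − T_b)
T_b = (54.9·20.5 − 33.0·26.3) / (54.9 − 33.0) = 257.55 / 21.9 = 11.760 °C ≈ 11.8 °C.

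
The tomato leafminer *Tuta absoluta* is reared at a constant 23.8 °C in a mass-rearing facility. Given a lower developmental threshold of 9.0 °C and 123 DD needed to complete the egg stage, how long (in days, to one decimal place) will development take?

Daily accumulation = 23.8 − 9.0 = 14.8 DD/day.
Duration = 123 / 14.8 = 8.311 ≈ 8.3 days.

8.3 days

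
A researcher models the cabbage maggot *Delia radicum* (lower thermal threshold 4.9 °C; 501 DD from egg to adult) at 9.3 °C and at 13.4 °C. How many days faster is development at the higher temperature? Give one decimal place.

At 9.3 °C: 501 / (9.3 − 4.9) = 501 / 4.4 = 113.864 d.
At 13.4 °C: 501 / (13.4 − 4.9) = 501 / 8.5 = 58.941 d.
Difference = |113.864 − 58.941| = 54.922 ≈ 54.9 days.

54.9 days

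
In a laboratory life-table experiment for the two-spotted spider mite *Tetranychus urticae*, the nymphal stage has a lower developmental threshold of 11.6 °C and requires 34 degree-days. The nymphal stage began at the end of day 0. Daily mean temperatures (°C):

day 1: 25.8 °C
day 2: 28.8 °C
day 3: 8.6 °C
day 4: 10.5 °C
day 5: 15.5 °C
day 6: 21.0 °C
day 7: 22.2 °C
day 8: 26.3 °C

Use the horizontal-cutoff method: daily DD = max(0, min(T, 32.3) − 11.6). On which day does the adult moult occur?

Daily DD above 11.6 °C (capped at 20.7): 14.2, 17.2, 0.0, 0.0, 3.9, 9.4, 10.6, 14.7.
Cumulative: 14.2, 31.4, 31.4, 31.4, 35.3, 44.7, 55.3, 70.0.
The total first reaches 34 DD on day 5.

day 5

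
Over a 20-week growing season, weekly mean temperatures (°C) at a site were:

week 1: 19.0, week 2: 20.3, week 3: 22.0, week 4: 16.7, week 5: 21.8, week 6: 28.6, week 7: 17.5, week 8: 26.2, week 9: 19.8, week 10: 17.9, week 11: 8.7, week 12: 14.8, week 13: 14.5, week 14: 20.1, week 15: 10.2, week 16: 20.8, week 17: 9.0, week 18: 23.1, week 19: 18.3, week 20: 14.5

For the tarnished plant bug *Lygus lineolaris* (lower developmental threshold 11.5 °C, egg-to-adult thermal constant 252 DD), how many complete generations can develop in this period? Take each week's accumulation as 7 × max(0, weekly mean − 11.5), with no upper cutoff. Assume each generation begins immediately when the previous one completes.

3 generations

Weekly DD (7 × max(0, T̄ − 11.5)): 52.5, 61.6, 73.5, 36.4, 72.1, 119.7, 42.0, 102.9, 58.1, 44.8, 0.0, 23.1, 21.0, 60.2, 0.0, 65.1, 0.0, 81.2, 47.6, 21.0.
Season total = 982.8 DD.
Complete generations = ⌊982.8 / 252⌋ = 3.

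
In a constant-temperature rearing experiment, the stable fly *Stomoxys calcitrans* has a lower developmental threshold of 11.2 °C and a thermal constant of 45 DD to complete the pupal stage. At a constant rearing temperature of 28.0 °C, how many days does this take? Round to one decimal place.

2.7 days

Daily accumulation = 28.0 − 11.2 = 16.8 DD/day.
Duration = 45 / 16.8 = 2.679 ≈ 2.7 days.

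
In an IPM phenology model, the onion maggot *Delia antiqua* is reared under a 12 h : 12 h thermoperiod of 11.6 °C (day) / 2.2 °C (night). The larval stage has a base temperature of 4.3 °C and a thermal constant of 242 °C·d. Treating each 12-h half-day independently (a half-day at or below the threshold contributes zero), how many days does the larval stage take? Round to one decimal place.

66.3 days

Day half: max(0, 11.6 − 4.3) × 0.5 = 7.3 × 0.5 = 3.65 DD.
Night half: max(0, 2.2 − 4.3) × 0.5 = 0.0 × 0.5 = 0.00 DD.
Per 24 h: 3.65 DD/day.
Duration = 242 / 3.65 = 66.301 ≈ 66.3 days.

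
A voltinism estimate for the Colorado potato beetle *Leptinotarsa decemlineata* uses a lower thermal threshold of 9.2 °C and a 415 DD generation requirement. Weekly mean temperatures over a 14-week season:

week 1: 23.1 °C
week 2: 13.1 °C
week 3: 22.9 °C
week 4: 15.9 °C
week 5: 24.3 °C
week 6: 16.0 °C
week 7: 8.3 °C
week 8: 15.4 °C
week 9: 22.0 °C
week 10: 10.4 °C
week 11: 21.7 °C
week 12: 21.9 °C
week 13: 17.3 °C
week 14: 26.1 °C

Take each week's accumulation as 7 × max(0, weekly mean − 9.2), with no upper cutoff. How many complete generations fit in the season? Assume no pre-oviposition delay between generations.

Weekly DD (7 × max(0, T̄ − 9.2)): 97.3, 27.3, 95.9, 46.9, 105.7, 47.6, 0.0, 43.4, 89.6, 8.4, 87.5, 88.9, 56.7, 118.3.
Season total = 913.5 DD.
Complete generations = ⌊913.5 / 415⌋ = 2.

2 generations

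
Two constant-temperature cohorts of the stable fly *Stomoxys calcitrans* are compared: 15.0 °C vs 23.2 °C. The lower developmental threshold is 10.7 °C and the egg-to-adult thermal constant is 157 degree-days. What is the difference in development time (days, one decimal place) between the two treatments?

At 15.0 °C: 157 / (15.0 − 10.7) = 157 / 4.3 = 36.512 d.
At 23.2 °C: 157 / (23.2 − 10.7) = 157 / 12.5 = 12.560 d.
Difference = |36.512 − 12.560| = 23.952 ≈ 24.0 days.

24.0 days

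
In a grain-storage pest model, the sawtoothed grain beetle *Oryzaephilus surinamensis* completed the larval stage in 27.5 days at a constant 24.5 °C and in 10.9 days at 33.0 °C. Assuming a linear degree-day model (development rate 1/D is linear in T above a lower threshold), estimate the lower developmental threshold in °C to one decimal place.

18.9 °C

Linear rate model ⇒ the product D·(T − T_b) is constant across temperatures.
27.5·(24.5 − T_b) = 10.9·(33.0 − T_b)
T_b = (27.5·24.5 − 10.9·33.0) / (27.5 − 10.9) = 314.05 / 16.6 = 18.919 °C ≈ 18.9 °C.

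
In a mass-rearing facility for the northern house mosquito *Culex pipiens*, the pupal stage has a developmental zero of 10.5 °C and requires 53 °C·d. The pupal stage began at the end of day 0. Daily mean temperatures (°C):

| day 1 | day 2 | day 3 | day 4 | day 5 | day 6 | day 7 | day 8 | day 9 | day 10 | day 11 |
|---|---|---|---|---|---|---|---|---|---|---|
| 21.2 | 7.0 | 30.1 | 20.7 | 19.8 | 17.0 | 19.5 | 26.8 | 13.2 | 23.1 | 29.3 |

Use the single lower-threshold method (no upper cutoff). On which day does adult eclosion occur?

day 6

Daily DD above 10.5 °C: 10.7, 0.0, 19.6, 10.2, 9.3, 6.5, 9.0, 16.3, 2.7, 12.6, 18.8.
Cumulative: 10.7, 10.7, 30.3, 40.5, 49.8, 56.3, 65.3, 81.6, 84.3, 96.9, 115.7.
The total first reaches 53 DD on day 6.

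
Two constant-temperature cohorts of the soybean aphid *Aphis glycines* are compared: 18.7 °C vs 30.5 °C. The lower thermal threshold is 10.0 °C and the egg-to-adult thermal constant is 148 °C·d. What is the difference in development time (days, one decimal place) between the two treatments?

At 18.7 °C: 148 / (18.7 − 10.0) = 148 / 8.7 = 17.011 d.
At 30.5 °C: 148 / (30.5 − 10.0) = 148 / 20.5 = 7.220 d.
Difference = |17.011 − 7.220| = 9.792 ≈ 9.8 days.

9.8 days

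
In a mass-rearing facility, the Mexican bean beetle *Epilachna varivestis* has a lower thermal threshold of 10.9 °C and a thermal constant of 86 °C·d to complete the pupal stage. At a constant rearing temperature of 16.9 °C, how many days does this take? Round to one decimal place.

14.3 days

Daily accumulation = 16.9 − 10.9 = 6.0 DD/day.
Duration = 86 / 6.0 = 14.333 ≈ 14.3 days.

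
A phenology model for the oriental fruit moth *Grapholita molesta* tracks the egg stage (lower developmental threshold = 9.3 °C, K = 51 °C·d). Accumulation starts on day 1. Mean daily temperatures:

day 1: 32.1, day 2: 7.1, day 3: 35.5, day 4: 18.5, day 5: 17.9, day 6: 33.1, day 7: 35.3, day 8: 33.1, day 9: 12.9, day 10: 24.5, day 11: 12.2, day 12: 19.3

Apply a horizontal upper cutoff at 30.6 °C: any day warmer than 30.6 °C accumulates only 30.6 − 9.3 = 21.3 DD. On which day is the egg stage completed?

Daily DD above 9.3 °C (capped at 21.3): 21.3, 0.0, 21.3, 9.2, 8.6, 21.3, 21.3, 21.3, 3.6, 15.2, 2.9, 10.0.
Cumulative: 21.3, 21.3, 42.6, 51.8, 60.4, 81.7, 103.0, 124.3, 127.9, 143.1, 146.0, 156.0.
The total first reaches 51 DD on day 4.

day 4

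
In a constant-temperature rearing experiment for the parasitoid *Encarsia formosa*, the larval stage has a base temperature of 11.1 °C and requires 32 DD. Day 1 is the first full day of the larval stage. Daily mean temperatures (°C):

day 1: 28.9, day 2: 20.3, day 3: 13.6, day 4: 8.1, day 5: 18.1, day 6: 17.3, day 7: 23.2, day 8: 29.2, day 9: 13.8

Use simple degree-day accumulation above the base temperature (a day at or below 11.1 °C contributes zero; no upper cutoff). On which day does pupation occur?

day 5

Daily DD above 11.1 °C: 17.8, 9.2, 2.5, 0.0, 7.0, 6.2, 12.1, 18.1, 2.7.
Cumulative: 17.8, 27.0, 29.5, 29.5, 36.5, 42.7, 54.8, 72.9, 75.6.
The total first reaches 32 DD on day 5.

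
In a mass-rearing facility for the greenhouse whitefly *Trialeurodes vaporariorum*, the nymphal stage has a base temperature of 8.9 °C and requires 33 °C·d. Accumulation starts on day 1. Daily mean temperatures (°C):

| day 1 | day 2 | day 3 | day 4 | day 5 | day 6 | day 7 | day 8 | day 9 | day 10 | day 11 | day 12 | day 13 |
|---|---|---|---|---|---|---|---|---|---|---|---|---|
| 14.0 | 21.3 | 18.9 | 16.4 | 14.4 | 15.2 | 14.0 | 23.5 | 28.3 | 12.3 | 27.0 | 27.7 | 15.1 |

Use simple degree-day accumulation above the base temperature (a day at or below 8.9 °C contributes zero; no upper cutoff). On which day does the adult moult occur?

day 4

Daily DD above 8.9 °C: 5.1, 12.4, 10.0, 7.5, 5.5, 6.3, 5.1, 14.6, 19.4, 3.4, 18.1, 18.8, 6.2.
Cumulative: 5.1, 17.5, 27.5, 35.0, 40.5, 46.8, 51.9, 66.5, 85.9, 89.3, 107.4, 126.2, 132.4.
The total first reaches 33 DD on day 4.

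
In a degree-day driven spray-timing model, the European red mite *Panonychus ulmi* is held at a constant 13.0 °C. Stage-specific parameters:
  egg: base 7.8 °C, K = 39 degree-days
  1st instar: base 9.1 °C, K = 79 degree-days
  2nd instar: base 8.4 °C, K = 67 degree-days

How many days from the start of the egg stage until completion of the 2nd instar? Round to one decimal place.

egg: 39 / (13.0 − 7.8) = 39 / 5.2 = 7.500 d.
1st instar: 79 / (13.0 − 9.1) = 79 / 3.9 = 20.256 d.
2nd instar: 67 / (13.0 − 8.4) = 67 / 4.6 = 14.565 d.
Sum = 42.322 ≈ 42.3 days.

42.3 days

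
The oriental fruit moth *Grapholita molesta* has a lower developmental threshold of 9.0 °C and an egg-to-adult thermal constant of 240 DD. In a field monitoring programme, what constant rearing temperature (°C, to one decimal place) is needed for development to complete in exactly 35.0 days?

15.9 °C

Required daily accumulation = 240 / 35.0 = 6.857 DD/day.
T = T_base + 6.857 = 9.0 + 6.857 = 15.857 ≈ 15.9 °C.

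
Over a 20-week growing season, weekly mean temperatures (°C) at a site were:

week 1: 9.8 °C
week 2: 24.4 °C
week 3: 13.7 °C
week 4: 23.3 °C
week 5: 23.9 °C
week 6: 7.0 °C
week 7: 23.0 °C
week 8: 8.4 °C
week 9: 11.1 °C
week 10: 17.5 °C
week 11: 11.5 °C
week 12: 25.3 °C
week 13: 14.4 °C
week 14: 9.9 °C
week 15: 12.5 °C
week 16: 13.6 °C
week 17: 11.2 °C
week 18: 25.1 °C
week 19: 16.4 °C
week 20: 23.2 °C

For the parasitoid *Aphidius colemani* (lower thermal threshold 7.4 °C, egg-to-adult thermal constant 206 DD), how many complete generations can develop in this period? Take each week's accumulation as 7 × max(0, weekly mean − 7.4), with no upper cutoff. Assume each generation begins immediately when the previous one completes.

Weekly DD (7 × max(0, T̄ − 7.4)): 16.8, 119.0, 44.1, 111.3, 115.5, 0.0, 109.2, 7.0, 25.9, 70.7, 28.7, 125.3, 49.0, 17.5, 35.7, 43.4, 26.6, 123.9, 63.0, 110.6.
Season total = 1243.2 DD.
Complete generations = ⌊1243.2 / 206⌋ = 6.

6 generations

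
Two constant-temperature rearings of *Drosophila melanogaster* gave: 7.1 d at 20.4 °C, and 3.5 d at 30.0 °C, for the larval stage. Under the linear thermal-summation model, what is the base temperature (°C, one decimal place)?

Under the model K = D·(T − T_b), so D₁·(T₁ − T_b) = D₂·(T₂ − T_b).
7.1·(20.4 − T_b) = 3.5·(30.0 − T_b)
T_b = (7.1·20.4 − 3.5·30.0) / (7.1 − 3.5) = 39.84 / 3.6 = 11.067 °C ≈ 11.1 °C.

11.1 °C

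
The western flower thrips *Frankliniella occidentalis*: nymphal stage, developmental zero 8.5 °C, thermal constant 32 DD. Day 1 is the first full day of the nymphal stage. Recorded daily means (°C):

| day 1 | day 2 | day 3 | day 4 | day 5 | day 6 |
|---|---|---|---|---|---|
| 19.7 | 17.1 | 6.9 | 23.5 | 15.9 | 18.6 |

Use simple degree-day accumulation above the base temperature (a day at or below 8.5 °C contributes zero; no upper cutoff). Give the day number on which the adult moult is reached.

day 4

Daily DD above 8.5 °C: 11.2, 8.6, 0.0, 15.0, 7.4, 10.1.
Cumulative: 11.2, 19.8, 19.8, 34.8, 42.2, 52.3.
The total first reaches 32 DD on day 4.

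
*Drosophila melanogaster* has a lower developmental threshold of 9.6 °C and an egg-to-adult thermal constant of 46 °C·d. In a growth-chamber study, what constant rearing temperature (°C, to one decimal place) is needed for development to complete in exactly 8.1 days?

Required daily accumulation = 46 / 8.1 = 5.679 DD/day.
T = T_base + 5.679 = 9.6 + 5.679 = 15.279 ≈ 15.3 °C.

15.3 °C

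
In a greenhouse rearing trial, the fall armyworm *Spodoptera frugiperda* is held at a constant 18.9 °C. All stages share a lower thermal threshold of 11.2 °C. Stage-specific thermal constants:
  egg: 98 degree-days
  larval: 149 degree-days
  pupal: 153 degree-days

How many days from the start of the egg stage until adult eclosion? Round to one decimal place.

Daily accumulation at 18.9 °C = 18.9 − 11.2 = 7.7 DD/day.
Total K = 98 + 149 + 153 = 400 DD.
Total duration = 400 / 7.7 = 51.948 ≈ 51.9 days.

51.9 days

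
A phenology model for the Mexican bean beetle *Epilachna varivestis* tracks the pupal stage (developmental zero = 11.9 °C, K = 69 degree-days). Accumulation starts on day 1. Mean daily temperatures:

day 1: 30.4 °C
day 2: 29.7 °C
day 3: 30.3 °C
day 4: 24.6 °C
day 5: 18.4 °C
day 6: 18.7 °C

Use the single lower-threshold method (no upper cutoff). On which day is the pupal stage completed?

Daily DD above 11.9 °C: 18.5, 17.8, 18.4, 12.7, 6.5, 6.8.
Cumulative: 18.5, 36.3, 54.7, 67.4, 73.9, 80.7.
The total first reaches 69 DD on day 5.

day 5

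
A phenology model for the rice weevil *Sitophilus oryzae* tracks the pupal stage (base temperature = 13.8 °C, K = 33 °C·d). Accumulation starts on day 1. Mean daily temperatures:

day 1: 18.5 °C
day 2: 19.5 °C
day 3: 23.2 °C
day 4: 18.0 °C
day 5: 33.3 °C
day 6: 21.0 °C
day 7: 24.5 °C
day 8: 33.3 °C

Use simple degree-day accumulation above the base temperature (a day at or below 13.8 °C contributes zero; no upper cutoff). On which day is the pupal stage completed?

Daily DD above 13.8 °C: 4.7, 5.7, 9.4, 4.2, 19.5, 7.2, 10.7, 19.5.
Cumulative: 4.7, 10.4, 19.8, 24.0, 43.5, 50.7, 61.4, 80.9.
The total first reaches 33 DD on day 5.

day 5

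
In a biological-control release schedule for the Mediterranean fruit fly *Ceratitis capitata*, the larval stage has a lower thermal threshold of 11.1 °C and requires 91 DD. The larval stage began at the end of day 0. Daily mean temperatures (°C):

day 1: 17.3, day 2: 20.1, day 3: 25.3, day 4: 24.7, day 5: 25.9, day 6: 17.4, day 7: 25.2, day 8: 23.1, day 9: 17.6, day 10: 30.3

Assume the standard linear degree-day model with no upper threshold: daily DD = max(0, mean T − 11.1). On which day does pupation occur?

day 9

Daily DD above 11.1 °C: 6.2, 9.0, 14.2, 13.6, 14.8, 6.3, 14.1, 12.0, 6.5, 19.2.
Cumulative: 6.2, 15.2, 29.4, 43.0, 57.8, 64.1, 78.2, 90.2, 96.7, 115.9.
The total first reaches 91 DD on day 9.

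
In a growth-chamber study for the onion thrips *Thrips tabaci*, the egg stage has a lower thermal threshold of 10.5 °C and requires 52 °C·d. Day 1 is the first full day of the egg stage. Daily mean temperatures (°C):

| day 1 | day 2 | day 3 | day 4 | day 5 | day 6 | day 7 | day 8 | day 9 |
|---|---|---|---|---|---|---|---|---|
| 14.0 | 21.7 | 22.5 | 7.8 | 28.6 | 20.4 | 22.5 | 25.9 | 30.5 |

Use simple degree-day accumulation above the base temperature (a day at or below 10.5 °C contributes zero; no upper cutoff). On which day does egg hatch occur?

day 6

Daily DD above 10.5 °C: 3.5, 11.2, 12.0, 0.0, 18.1, 9.9, 12.0, 15.4, 20.0.
Cumulative: 3.5, 14.7, 26.7, 26.7, 44.8, 54.7, 66.7, 82.1, 102.1.
The total first reaches 52 DD on day 6.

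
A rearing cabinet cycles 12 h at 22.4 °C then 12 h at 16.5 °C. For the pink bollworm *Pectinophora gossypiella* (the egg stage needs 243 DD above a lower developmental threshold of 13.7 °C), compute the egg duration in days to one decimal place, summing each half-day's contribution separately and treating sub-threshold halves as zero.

42.3 days

Day half: max(0, 22.4 − 13.7) × 0.5 = 8.7 × 0.5 = 4.35 DD.
Night half: max(0, 16.5 − 13.7) × 0.5 = 2.8 × 0.5 = 1.40 DD.
Per 24 h: 5.75 DD/day.
Duration = 243 / 5.75 = 42.261 ≈ 42.3 days.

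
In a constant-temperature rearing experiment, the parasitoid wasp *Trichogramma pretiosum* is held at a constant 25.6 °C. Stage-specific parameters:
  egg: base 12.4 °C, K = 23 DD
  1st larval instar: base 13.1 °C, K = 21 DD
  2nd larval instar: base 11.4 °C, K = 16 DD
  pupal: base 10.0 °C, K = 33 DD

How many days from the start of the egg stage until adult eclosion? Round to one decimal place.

6.7 days

egg: 23 / (25.6 − 12.4) = 23 / 13.2 = 1.742 d.
1st larval instar: 21 / (25.6 − 13.1) = 21 / 12.5 = 1.680 d.
2nd larval instar: 16 / (25.6 − 11.4) = 16 / 14.2 = 1.127 d.
pupal: 33 / (25.6 − 10.0) = 33 / 15.6 = 2.115 d.
Sum = 6.665 ≈ 6.7 days.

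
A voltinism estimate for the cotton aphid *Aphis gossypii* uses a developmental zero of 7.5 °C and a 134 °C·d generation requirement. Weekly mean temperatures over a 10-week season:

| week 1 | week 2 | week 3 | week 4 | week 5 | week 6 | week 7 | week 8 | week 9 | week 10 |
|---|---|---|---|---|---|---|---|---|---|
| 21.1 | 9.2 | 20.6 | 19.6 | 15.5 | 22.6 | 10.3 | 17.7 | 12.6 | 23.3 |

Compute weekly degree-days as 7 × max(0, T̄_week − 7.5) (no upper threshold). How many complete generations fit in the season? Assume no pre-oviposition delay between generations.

5 generations

Weekly DD (7 × max(0, T̄ − 7.5)): 95.2, 11.9, 91.7, 84.7, 56.0, 105.7, 19.6, 71.4, 35.7, 110.6.
Season total = 682.5 DD.
Complete generations = ⌊682.5 / 134⌋ = 5.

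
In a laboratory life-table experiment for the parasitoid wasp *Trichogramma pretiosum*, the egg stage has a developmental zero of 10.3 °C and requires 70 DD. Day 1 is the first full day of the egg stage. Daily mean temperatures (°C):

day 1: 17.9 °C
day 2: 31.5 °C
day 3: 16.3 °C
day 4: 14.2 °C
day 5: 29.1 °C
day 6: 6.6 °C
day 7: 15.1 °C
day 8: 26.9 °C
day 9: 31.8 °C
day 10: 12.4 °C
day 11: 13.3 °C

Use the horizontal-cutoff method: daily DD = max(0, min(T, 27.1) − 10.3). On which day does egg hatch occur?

day 8

Daily DD above 10.3 °C (capped at 16.8): 7.6, 16.8, 6.0, 3.9, 16.8, 0.0, 4.8, 16.6, 16.8, 2.1, 3.0.
Cumulative: 7.6, 24.4, 30.4, 34.3, 51.1, 51.1, 55.9, 72.5, 89.3, 91.4, 94.4.
The total first reaches 70 DD on day 8.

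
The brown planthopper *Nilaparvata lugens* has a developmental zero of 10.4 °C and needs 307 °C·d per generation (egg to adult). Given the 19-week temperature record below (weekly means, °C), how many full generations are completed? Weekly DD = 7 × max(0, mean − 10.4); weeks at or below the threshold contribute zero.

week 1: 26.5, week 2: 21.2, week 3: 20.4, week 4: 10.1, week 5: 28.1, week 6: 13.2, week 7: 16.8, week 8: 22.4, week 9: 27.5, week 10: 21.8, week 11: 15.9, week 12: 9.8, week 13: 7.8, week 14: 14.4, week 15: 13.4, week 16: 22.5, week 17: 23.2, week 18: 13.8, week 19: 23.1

3 generations

Weekly DD (7 × max(0, T̄ − 10.4)): 112.7, 75.6, 70.0, 0.0, 123.9, 19.6, 44.8, 84.0, 119.7, 79.8, 38.5, 0.0, 0.0, 28.0, 21.0, 84.7, 89.6, 23.8, 88.9.
Season total = 1104.6 DD.
Complete generations = ⌊1104.6 / 307⌋ = 3.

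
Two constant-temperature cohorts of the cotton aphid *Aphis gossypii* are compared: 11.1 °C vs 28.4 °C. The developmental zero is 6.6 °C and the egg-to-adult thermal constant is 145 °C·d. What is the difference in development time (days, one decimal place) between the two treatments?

At 11.1 °C: 145 / (11.1 − 6.6) = 145 / 4.5 = 32.222 d.
At 28.4 °C: 145 / (28.4 − 6.6) = 145 / 21.8 = 6.651 d.
Difference = |32.222 − 6.651| = 25.571 ≈ 25.6 days.

25.6 days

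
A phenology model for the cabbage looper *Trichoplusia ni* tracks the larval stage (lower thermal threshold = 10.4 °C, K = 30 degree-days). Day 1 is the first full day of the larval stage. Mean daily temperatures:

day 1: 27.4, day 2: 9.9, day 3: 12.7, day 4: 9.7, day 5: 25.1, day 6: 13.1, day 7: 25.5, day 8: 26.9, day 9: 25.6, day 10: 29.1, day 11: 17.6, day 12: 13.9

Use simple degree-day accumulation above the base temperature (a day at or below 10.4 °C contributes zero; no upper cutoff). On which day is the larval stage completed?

Daily DD above 10.4 °C: 17.0, 0.0, 2.3, 0.0, 14.7, 2.7, 15.1, 16.5, 15.2, 18.7, 7.2, 3.5.
Cumulative: 17.0, 17.0, 19.3, 19.3, 34.0, 36.7, 51.8, 68.3, 83.5, 102.2, 109.4, 112.9.
The total first reaches 30 DD on day 5.

day 5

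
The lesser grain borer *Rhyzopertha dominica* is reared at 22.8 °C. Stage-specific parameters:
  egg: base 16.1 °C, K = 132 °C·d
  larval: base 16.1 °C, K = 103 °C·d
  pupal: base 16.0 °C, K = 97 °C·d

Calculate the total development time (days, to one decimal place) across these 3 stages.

egg: 132 / (22.8 − 16.1) = 132 / 6.7 = 19.701 d.
larval: 103 / (22.8 − 16.1) = 103 / 6.7 = 15.373 d.
pupal: 97 / (22.8 − 16.0) = 97 / 6.8 = 14.265 d.
Sum = 49.339 ≈ 49.3 days.

49.3 days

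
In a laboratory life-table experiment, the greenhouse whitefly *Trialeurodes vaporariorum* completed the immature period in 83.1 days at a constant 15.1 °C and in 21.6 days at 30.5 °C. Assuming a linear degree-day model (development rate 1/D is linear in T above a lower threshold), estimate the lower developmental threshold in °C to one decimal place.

9.7 °C

Linear rate model ⇒ the product D·(T − T_b) is constant across temperatures.
83.1·(15.1 − T_b) = 21.6·(30.5 − T_b)
T_b = (83.1·15.1 − 21.6·30.5) / (83.1 − 21.6) = 596.01 / 61.5 = 9.691 °C ≈ 9.7 °C.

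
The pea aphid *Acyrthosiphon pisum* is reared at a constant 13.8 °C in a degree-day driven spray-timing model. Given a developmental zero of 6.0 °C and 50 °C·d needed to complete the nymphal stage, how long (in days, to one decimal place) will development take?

Daily accumulation = 13.8 − 6.0 = 7.8 DD/day.
Duration = 50 / 7.8 = 6.410 ≈ 6.4 days.

6.4 days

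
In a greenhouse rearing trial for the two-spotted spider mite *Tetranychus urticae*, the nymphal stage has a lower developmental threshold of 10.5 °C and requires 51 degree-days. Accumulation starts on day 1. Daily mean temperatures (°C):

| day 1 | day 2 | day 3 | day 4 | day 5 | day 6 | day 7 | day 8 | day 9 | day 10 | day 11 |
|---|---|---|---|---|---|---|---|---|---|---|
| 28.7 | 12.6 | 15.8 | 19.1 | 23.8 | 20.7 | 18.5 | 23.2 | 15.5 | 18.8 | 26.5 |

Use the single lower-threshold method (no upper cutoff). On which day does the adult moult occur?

day 6

Daily DD above 10.5 °C: 18.2, 2.1, 5.3, 8.6, 13.3, 10.2, 8.0, 12.7, 5.0, 8.3, 16.0.
Cumulative: 18.2, 20.3, 25.6, 34.2, 47.5, 57.7, 65.7, 78.4, 83.4, 91.7, 107.7.
The total first reaches 51 DD on day 6.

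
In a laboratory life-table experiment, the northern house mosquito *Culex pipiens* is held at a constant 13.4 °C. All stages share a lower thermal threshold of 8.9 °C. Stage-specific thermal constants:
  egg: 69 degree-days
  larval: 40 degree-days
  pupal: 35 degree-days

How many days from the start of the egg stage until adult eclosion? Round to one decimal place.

Daily accumulation at 13.4 °C = 13.4 − 8.9 = 4.5 DD/day.
Total K = 69 + 40 + 35 = 144 DD.
Total duration = 144 / 4.5 = 32.000 ≈ 32.0 days.

32.0 days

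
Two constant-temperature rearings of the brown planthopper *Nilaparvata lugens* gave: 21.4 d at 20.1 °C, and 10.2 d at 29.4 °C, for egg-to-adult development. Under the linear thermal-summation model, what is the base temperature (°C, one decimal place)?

11.6 °C

Linear rate model ⇒ the product D·(T − T_b) is constant across temperatures.
21.4·(20.1 − T_b) = 10.2·(29.4 − T_b)
T_b = (21.4·20.1 − 10.2·29.4) / (21.4 − 10.2) = 130.26 / 11.2 = 11.630 °C ≈ 11.6 °C.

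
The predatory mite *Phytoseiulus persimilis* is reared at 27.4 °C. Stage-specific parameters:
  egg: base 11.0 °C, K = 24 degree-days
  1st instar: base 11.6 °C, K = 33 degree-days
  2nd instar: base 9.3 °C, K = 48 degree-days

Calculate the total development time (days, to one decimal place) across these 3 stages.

egg: 24 / (27.4 − 11.0) = 24 / 16.4 = 1.463 d.
1st instar: 33 / (27.4 − 11.6) = 33 / 15.8 = 2.089 d.
2nd instar: 48 / (27.4 − 9.3) = 48 / 18.1 = 2.652 d.
Sum = 6.204 ≈ 6.2 days.

6.2 days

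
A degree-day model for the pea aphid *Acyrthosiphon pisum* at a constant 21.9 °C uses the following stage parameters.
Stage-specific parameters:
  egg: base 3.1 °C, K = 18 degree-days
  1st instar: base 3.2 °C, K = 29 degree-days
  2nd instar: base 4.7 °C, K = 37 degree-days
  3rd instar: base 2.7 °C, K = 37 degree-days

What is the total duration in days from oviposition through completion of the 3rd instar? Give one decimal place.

egg: 18 / (21.9 − 3.1) = 18 / 18.8 = 0.957 d.
1st instar: 29 / (21.9 − 3.2) = 29 / 18.7 = 1.551 d.
2nd instar: 37 / (21.9 − 4.7) = 37 / 17.2 = 2.151 d.
3rd instar: 37 / (21.9 − 2.7) = 37 / 19.2 = 1.927 d.
Sum = 6.586 ≈ 6.6 days.

6.6 days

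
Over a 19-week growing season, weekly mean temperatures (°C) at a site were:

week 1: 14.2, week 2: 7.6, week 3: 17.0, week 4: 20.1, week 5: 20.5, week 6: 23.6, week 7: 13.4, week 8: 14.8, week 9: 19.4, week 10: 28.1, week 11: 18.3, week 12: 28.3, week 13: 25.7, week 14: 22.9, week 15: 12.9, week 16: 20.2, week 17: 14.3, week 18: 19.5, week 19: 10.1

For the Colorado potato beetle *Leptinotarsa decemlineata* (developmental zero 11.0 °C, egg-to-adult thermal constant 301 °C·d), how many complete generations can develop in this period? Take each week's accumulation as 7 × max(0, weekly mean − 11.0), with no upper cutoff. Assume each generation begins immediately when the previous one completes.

Weekly DD (7 × max(0, T̄ − 11.0)): 22.4, 0.0, 42.0, 63.7, 66.5, 88.2, 16.8, 26.6, 58.8, 119.7, 51.1, 121.1, 102.9, 83.3, 13.3, 64.4, 23.1, 59.5, 0.0.
Season total = 1023.4 DD.
Complete generations = ⌊1023.4 / 301⌋ = 3.

3 generations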